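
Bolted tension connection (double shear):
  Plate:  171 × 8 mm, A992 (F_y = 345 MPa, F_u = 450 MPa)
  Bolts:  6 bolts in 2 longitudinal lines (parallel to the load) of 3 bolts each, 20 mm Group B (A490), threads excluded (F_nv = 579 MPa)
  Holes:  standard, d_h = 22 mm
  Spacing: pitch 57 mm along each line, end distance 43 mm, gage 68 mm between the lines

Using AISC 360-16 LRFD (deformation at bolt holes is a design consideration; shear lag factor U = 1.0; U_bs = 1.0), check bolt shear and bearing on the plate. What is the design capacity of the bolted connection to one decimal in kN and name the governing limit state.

Bolt shear: A_b = π(20)²/4 = 314.16 mm². φR_n = 0.75 × 579 × 314.16 × 6 × 2 = 1637.1 kN.
Bearing (8 mm plate, F_u = 450 MPa): end bolts L_c = 43 − 22/2 = 32, R_n = min(1.2×32×8×450, 2.4×20×8×450) = 138.24 kN/bolt; interior L_c = 57 − 22 = 35, R_n = 151.2 kN/bolt. φR_n = 0.75 × (2×138.24 + 4×151.2) = 661.0 kN.
Governing: min(1637.1, 661.0) = 661.0 kN → bearing.

661.0 kN (bearing governs)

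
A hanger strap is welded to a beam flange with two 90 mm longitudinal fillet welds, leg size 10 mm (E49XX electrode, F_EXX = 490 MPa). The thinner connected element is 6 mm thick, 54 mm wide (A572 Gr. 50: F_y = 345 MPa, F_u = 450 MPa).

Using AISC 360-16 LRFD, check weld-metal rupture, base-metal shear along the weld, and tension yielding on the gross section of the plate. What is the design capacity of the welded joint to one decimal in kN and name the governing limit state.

Weld metal: throat = 0.707×10 = 7.07 mm, L = 2×90 = 180 mm. φR_n = 0.75 × 0.6 × 490 × 7.07 × 180 = 280.6 kN.
Base metal shear (6 mm plate): yield φR_n = 1.0×0.6×345×6×180 = 223.6 kN; rupture φR_n = 0.75×0.6×450×6×180 = 218.7 kN; take 218.7 kN (rupture).
Tension yield (gross): A_g = 54×6 = 324 mm². φR_n = 0.90 × 345 × 324 = 100.6 kN.
Governing: min(280.6, 218.7, 100.6) = 100.6 kN → gross-section yield.

100.6 kN (gross-section yield governs)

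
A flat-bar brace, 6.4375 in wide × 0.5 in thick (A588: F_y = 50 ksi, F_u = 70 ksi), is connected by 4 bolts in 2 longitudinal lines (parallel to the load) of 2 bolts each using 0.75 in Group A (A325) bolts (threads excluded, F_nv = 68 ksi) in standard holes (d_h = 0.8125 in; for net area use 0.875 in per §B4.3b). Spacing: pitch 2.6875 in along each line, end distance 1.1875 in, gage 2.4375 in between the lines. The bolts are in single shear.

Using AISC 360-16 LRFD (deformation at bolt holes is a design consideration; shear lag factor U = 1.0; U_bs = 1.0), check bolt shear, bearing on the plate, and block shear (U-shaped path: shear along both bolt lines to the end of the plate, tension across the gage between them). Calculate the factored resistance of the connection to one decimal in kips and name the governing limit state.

Bolt shear: A_b = π(0.75)²/4 = 0.44179 in². φR_n = 0.75 × 68 × 0.44179 × 4 × 1 = 90.1 kips.
Bearing (0.5 in plate, F_u = 70 ksi): end bolts L_c = 1.1875 − 0.8125/2 = 0.78125, R_n = min(1.2×0.78125×0.5×70, 2.4×0.75×0.5×70) = 32.813 kips/bolt; interior L_c = 2.6875 − 0.8125 = 1.875, R_n = 63 kips/bolt. φR_n = 0.75 × (2×32.813 + 2×63) = 143.7 kips.
Block shear: shear path 2×[1.1875+1×2.6875] = 2×3.875 in, A_gv = 3.875, A_nv = 2×(3.875 − 1.5×0.875)×0.5 = 2.5625 in²; tension across gage: (2.4375 − 1×0.875)×0.5 = 0.78125 in². R_n = min(0.6×70×2.5625, 0.6×50×3.875) + 1.0×70×0.78125 = min(107.63, 116.25) + 54.688 = 162.32 kips. φR_n = 0.75 × 162.32 = 121.7 kips.
Governing: min(90.1, 143.7, 121.7) = 90.1 kips → bolt shear.

90.1 kips (bolt shear governs)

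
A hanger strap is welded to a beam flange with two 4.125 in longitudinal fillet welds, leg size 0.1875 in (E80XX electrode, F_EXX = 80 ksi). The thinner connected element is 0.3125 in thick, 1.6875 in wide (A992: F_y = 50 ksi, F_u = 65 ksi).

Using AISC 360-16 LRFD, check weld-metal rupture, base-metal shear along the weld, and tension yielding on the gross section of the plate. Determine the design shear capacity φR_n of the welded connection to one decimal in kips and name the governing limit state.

23.7 kips (gross-section yield governs)

Weld metal: throat = 0.707×0.1875 = 0.13256 in, L = 2×4.125 = 8.25 in. φR_n = 0.75 × 0.6 × 80 × 0.13256 × 8.25 = 39.4 kips.
Base metal shear (0.3125 in plate): yield φR_n = 1.0×0.6×50×0.3125×8.25 = 77.3 kips; rupture φR_n = 0.75×0.6×65×0.3125×8.25 = 75.4 kips; take 75.4 kips (rupture).
Tension yield (gross): A_g = 1.6875×0.3125 = 0.52734 in². φR_n = 0.90 × 50 × 0.52734 = 23.7 kips.
Governing: min(39.4, 75.4, 23.7) = 23.7 kips → gross-section yield.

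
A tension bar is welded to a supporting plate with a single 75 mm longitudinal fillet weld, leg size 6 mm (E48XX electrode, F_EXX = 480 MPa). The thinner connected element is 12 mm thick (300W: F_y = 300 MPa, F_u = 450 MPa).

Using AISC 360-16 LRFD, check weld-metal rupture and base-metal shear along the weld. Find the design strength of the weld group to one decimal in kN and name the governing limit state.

Weld metal: throat = 0.707×6 = 4.242 mm, L = 75 mm. φR_n = 0.75 × 0.6 × 480 × 4.242 × 75 = 68.7 kN.
Base metal shear (12 mm plate): yield φR_n = 1.0×0.6×300×12×75 = 162.0 kN; rupture φR_n = 0.75×0.6×450×12×75 = 182.3 kN; take 162.0 kN (yield).
Governing: min(68.7, 162.0) = 68.7 kN → weld metal.

68.7 kN (weld metal governs)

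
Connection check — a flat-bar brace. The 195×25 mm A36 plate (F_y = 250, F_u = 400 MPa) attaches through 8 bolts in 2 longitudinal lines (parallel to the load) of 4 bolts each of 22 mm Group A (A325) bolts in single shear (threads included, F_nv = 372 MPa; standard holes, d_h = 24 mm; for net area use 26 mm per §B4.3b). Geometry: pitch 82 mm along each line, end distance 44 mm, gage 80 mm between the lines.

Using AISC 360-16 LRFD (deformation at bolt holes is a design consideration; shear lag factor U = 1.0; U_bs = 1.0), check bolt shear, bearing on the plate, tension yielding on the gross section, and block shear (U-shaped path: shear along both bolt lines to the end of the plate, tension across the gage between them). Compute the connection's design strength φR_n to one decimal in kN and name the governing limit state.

848.5 kN (bolt shear governs)

Bolt shear: A_b = π(22)²/4 = 380.13 mm². φR_n = 0.75 × 372 × 380.13 × 8 × 1 = 848.5 kN.
Bearing (25 mm plate, F_u = 400 MPa): end bolts L_c = 44 − 24/2 = 32, R_n = min(1.2×32×25×400, 2.4×22×25×400) = 384 kN/bolt; interior L_c = 82 − 24 = 58, R_n = 528 kN/bolt. φR_n = 0.75 × (2×384 + 6×528) = 2952.0 kN.
Tension yield (gross): A_g = 195×25 = 4875 mm². φR_n = 0.90 × 250 × 4875 = 1096.9 kN.
Block shear: shear path 2×[44+3×82] = 2×290 mm, A_gv = 14500, A_nv = 2×(290 − 3.5×26)×25 = 9950 mm²; tension across gage: (80 − 1×26)×25 = 1350 mm². R_n = min(0.6×400×9950, 0.6×250×14500) + 1.0×400×1350 = min(2388, 2175) + 540 = 2715 kN. φR_n = 0.75 × 2715 = 2036.3 kN.
Governing: min(848.5, 2952.0, 1096.9, 2036.3) = 848.5 kN → bolt shear.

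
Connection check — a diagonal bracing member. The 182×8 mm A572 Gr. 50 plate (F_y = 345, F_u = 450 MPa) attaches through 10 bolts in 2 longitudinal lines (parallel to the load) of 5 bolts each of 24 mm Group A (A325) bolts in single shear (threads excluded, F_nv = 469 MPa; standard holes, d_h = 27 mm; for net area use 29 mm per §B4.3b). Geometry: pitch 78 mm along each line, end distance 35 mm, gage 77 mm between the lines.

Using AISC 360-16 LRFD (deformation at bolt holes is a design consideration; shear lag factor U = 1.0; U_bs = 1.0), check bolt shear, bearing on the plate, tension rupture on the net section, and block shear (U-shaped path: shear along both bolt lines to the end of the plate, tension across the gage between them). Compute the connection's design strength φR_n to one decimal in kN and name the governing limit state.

Bolt shear: A_b = π(24)²/4 = 452.39 mm². φR_n = 0.75 × 469 × 452.39 × 10 × 1 = 1591.3 kN.
Bearing (8 mm plate, F_u = 450 MPa): end bolts L_c = 35 − 27/2 = 21.5, R_n = min(1.2×21.5×8×450, 2.4×24×8×450) = 92.88 kN/bolt; interior L_c = 78 − 27 = 51, R_n = 207.36 kN/bolt. φR_n = 0.75 × (2×92.88 + 8×207.36) = 1383.5 kN.
Tension rupture (net): A_n = (182 − 2×29)×8 = 992 mm² (U = 1.0, A_e = A_n). φR_n = 0.75 × 450 × 992 = 334.8 kN.
Block shear: shear path 2×[35+4×78] = 2×347 mm, A_gv = 5552, A_nv = 2×(347 − 4.5×29)×8 = 3464 mm²; tension across gage: (77 − 1×29)×8 = 384 mm². R_n = min(0.6×450×3464, 0.6×345×5552) + 1.0×450×384 = min(935.28, 1149.3) + 172.8 = 1108.1 kN. φR_n = 0.75 × 1108.1 = 831.1 kN.
Governing: min(1591.3, 1383.5, 334.8, 831.1) = 334.8 kN → net-section rupture.

334.8 kN (net-section rupture governs)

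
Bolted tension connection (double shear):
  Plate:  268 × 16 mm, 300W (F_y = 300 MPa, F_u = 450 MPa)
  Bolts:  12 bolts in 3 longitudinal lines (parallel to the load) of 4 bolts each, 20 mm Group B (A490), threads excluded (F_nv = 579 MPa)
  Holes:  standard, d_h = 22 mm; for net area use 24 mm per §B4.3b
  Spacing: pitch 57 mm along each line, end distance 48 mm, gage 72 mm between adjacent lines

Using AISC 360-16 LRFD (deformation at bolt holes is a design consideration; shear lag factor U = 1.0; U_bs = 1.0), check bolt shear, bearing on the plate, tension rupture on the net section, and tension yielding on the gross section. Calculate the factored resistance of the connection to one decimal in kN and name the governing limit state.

Bolt shear: A_b = π(20)²/4 = 314.16 mm². φR_n = 0.75 × 579 × 314.16 × 12 × 2 = 3274.2 kN.
Bearing (16 mm plate, F_u = 450 MPa): end bolts L_c = 48 − 22/2 = 37, R_n = min(1.2×37×16×450, 2.4×20×16×450) = 319.68 kN/bolt; interior L_c = 57 − 22 = 35, R_n = 302.4 kN/bolt. φR_n = 0.75 × (3×319.68 + 9×302.4) = 2760.5 kN.
Tension rupture (net): A_n = (268 − 3×24)×16 = 3136 mm² (U = 1.0, A_e = A_n). φR_n = 0.75 × 450 × 3136 = 1058.4 kN.
Tension yield (gross): A_g = 268×16 = 4288 mm². φR_n = 0.90 × 300 × 4288 = 1157.8 kN.
Governing: min(3274.2, 2760.5, 1058.4, 1157.8) = 1058.4 kN → net-section rupture.

1058.4 kN (net-section rupture governs)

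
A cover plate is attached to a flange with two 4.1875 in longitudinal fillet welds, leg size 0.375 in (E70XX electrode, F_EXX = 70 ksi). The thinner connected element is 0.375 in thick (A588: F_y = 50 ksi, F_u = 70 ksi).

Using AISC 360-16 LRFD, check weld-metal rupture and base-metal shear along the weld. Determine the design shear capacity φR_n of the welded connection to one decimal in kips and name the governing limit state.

69.9 kips (weld metal governs)

Weld metal: throat = 0.707×0.375 = 0.26513 in, L = 2×4.1875 = 8.375 in. φR_n = 0.75 × 0.6 × 70 × 0.26513 × 8.375 = 69.9 kips.
Base metal shear (0.375 in plate): yield φR_n = 1.0×0.6×50×0.375×8.375 = 94.2 kips; rupture φR_n = 0.75×0.6×70×0.375×8.375 = 98.9 kips; take 94.2 kips (yield).
Governing: min(69.9, 94.2) = 69.9 kips → weld metal.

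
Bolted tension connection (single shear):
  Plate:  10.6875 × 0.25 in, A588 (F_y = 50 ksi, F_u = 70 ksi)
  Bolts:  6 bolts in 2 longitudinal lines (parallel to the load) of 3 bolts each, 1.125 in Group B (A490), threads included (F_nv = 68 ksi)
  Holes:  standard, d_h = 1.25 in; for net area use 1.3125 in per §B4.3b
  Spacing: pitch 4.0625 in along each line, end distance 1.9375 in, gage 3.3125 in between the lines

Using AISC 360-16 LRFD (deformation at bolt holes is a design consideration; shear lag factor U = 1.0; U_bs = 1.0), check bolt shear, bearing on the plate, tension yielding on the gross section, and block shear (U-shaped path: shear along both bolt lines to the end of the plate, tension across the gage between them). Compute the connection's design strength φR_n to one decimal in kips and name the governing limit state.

Bolt shear: A_b = π(1.125)²/4 = 0.99402 in². φR_n = 0.75 × 68 × 0.99402 × 6 × 1 = 304.2 kips.
Bearing (0.25 in plate, F_u = 70 ksi): end bolts L_c = 1.9375 − 1.25/2 = 1.3125, R_n = min(1.2×1.3125×0.25×70, 2.4×1.125×0.25×70) = 27.563 kips/bolt; interior L_c = 4.0625 − 1.25 = 2.8125, R_n = 47.25 kips/bolt. φR_n = 0.75 × (2×27.563 + 4×47.25) = 183.1 kips.
Tension yield (gross): A_g = 10.6875×0.25 = 2.6719 in². φR_n = 0.90 × 50 × 2.6719 = 120.2 kips.
Block shear: shear path 2×[1.9375+2×4.0625] = 2×10.0625 in, A_gv = 5.0313, A_nv = 2×(10.0625 − 2.5×1.3125)×0.25 = 3.3906 in²; tension across gage: (3.3125 − 1×1.3125)×0.25 = 0.5 in². R_n = min(0.6×70×3.3906, 0.6×50×5.0313) + 1.0×70×0.5 = min(142.41, 150.94) + 35 = 177.41 kips. φR_n = 0.75 × 177.41 = 133.1 kips.
Governing: min(304.2, 183.1, 120.2, 133.1) = 120.2 kips → gross-section yield.

120.2 kips (gross-section yield governs)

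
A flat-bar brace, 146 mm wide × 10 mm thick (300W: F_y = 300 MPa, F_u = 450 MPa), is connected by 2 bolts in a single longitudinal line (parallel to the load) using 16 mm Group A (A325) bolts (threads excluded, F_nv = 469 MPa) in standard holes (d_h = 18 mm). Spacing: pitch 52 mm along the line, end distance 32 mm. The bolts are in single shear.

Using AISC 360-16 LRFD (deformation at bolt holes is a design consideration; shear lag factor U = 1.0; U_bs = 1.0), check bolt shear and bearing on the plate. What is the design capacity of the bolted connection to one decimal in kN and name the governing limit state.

Bolt shear: A_b = π(16)²/4 = 201.06 mm². φR_n = 0.75 × 469 × 201.06 × 2 × 1 = 141.4 kN.
Bearing (10 mm plate, F_u = 450 MPa): end bolts L_c = 32 − 18/2 = 23, R_n = min(1.2×23×10×450, 2.4×16×10×450) = 124.2 kN/bolt; interior L_c = 52 − 18 = 34, R_n = 172.8 kN/bolt. φR_n = 0.75 × (1×124.2 + 1×172.8) = 222.8 kN.
Governing: min(141.4, 222.8) = 141.4 kN → bolt shear.

141.4 kN (bolt shear governs)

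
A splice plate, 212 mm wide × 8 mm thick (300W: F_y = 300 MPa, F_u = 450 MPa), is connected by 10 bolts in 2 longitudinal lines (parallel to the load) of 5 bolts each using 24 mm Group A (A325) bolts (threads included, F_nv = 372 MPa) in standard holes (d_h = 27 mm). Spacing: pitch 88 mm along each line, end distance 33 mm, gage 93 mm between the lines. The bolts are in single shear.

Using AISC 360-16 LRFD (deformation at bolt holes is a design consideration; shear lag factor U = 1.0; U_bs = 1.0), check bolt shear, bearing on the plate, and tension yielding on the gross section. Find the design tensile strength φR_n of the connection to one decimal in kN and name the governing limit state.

Bolt shear: A_b = π(24)²/4 = 452.39 mm². φR_n = 0.75 × 372 × 452.39 × 10 × 1 = 1262.2 kN.
Bearing (8 mm plate, F_u = 450 MPa): end bolts L_c = 33 − 27/2 = 19.5, R_n = min(1.2×19.5×8×450, 2.4×24×8×450) = 84.24 kN/bolt; interior L_c = 88 − 27 = 61, R_n = 207.36 kN/bolt. φR_n = 0.75 × (2×84.24 + 8×207.36) = 1370.5 kN.
Tension yield (gross): A_g = 212×8 = 1696 mm². φR_n = 0.90 × 300 × 1696 = 457.9 kN.
Governing: min(1262.2, 1370.5, 457.9) = 457.9 kN → gross-section yield.

457.9 kN (gross-section yield governs)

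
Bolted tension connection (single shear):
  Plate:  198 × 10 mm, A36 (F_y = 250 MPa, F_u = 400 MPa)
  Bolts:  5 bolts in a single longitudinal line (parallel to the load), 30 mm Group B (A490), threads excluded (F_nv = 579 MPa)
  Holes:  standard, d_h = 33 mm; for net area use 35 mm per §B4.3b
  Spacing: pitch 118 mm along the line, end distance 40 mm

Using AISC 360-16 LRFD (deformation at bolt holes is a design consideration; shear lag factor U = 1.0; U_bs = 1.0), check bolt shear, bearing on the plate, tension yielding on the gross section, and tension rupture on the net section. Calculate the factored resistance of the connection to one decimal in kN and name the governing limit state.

445.5 kN (gross-section yield governs)

Bolt shear: A_b = π(30)²/4 = 706.86 mm². φR_n = 0.75 × 579 × 706.86 × 5 × 1 = 1534.8 kN.
Bearing (10 mm plate, F_u = 400 MPa): end bolts L_c = 40 − 33/2 = 23.5, R_n = min(1.2×23.5×10×400, 2.4×30×10×400) = 112.8 kN/bolt; interior L_c = 118 − 33 = 85, R_n = 288 kN/bolt. φR_n = 0.75 × (1×112.8 + 4×288) = 948.6 kN.
Tension yield (gross): A_g = 198×10 = 1980 mm². φR_n = 0.90 × 250 × 1980 = 445.5 kN.
Tension rupture (net): A_n = (198 − 1×35)×10 = 1630 mm² (U = 1.0, A_e = A_n). φR_n = 0.75 × 400 × 1630 = 489.0 kN.
Governing: min(1534.8, 948.6, 445.5, 489.0) = 445.5 kN → gross-section yield.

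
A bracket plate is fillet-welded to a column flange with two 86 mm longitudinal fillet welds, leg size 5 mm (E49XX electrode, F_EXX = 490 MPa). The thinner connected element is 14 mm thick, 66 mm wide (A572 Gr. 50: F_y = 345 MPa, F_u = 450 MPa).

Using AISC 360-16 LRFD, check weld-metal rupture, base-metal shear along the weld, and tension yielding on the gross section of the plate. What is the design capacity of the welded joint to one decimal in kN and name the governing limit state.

Weld metal: throat = 0.707×5 = 3.535 mm, L = 2×86 = 172 mm. φR_n = 0.75 × 0.6 × 490 × 3.535 × 172 = 134.1 kN.
Base metal shear (14 mm plate): yield φR_n = 1.0×0.6×345×14×172 = 498.5 kN; rupture φR_n = 0.75×0.6×450×14×172 = 487.6 kN; take 487.6 kN (rupture).
Tension yield (gross): A_g = 66×14 = 924 mm². φR_n = 0.90 × 345 × 924 = 286.9 kN.
Governing: min(134.1, 487.6, 286.9) = 134.1 kN → weld metal.

134.1 kN (weld metal governs)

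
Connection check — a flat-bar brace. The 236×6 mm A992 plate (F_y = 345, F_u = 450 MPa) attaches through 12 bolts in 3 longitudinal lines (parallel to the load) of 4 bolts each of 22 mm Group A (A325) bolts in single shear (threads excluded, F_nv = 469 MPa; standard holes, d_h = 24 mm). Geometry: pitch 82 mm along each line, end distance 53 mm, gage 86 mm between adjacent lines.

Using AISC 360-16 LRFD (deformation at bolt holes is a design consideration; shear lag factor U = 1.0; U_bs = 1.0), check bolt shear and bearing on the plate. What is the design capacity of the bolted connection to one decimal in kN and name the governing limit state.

Bolt shear: A_b = π(22)²/4 = 380.13 mm². φR_n = 0.75 × 469 × 380.13 × 12 × 1 = 1604.5 kN.
Bearing (6 mm plate, F_u = 450 MPa): end bolts L_c = 53 − 24/2 = 41, R_n = min(1.2×41×6×450, 2.4×22×6×450) = 132.84 kN/bolt; interior L_c = 82 − 24 = 58, R_n = 142.56 kN/bolt. φR_n = 0.75 × (3×132.84 + 9×142.56) = 1261.2 kN.
Governing: min(1604.5, 1261.2) = 1261.2 kN → bearing.

1261.2 kN (bearing governs)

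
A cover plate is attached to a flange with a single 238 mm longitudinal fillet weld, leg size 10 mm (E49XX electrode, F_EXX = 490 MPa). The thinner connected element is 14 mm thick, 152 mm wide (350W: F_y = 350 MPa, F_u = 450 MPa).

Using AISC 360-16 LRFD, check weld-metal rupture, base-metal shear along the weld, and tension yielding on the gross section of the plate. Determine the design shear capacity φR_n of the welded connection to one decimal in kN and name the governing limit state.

Weld metal: throat = 0.707×10 = 7.07 mm, L = 238 mm. φR_n = 0.75 × 0.6 × 490 × 7.07 × 238 = 371.0 kN.
Base metal shear (14 mm plate): yield φR_n = 1.0×0.6×350×14×238 = 699.7 kN; rupture φR_n = 0.75×0.6×450×14×238 = 674.7 kN; take 674.7 kN (rupture).
Tension yield (gross): A_g = 152×14 = 2128 mm². φR_n = 0.90 × 350 × 2128 = 670.3 kN.
Governing: min(371.0, 674.7, 670.3) = 371.0 kN → weld metal.

371.0 kN (weld metal governs)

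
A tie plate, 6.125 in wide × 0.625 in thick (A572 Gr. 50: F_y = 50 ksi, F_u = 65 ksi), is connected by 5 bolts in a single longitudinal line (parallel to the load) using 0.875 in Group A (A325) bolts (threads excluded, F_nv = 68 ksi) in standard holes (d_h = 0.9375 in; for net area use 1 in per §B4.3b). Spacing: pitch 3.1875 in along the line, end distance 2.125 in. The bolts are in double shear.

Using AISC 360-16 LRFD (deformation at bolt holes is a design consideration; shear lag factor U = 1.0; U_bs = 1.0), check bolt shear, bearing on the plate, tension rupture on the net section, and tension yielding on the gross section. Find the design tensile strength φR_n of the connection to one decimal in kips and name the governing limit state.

Bolt shear: A_b = π(0.875)²/4 = 0.60132 in². φR_n = 0.75 × 68 × 0.60132 × 5 × 2 = 306.7 kips.
Bearing (0.625 in plate, F_u = 65 ksi): end bolts L_c = 2.125 − 0.9375/2 = 1.65625, R_n = min(1.2×1.65625×0.625×65, 2.4×0.875×0.625×65) = 80.742 kips/bolt; interior L_c = 3.1875 − 0.9375 = 2.25, R_n = 85.313 kips/bolt. φR_n = 0.75 × (1×80.742 + 4×85.313) = 316.5 kips.
Tension rupture (net): A_n = (6.125 − 1×1)×0.625 = 3.2031 in² (U = 1.0, A_e = A_n). φR_n = 0.75 × 65 × 3.2031 = 156.2 kips.
Tension yield (gross): A_g = 6.125×0.625 = 3.8281 in². φR_n = 0.90 × 50 × 3.8281 = 172.3 kips.
Governing: min(306.7, 316.5, 156.2, 172.3) = 156.2 kips → net-section rupture.

156.2 kips (net-section rupture governs)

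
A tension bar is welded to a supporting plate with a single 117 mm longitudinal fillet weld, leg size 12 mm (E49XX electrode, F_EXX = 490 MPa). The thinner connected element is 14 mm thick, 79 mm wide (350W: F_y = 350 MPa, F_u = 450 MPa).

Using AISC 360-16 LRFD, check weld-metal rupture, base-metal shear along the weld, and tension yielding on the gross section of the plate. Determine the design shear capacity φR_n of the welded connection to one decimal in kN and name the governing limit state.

218.9 kN (weld metal governs)

Weld metal: throat = 0.707×12 = 8.484 mm, L = 117 mm. φR_n = 0.75 × 0.6 × 490 × 8.484 × 117 = 218.9 kN.
Base metal shear (14 mm plate): yield φR_n = 1.0×0.6×350×14×117 = 344.0 kN; rupture φR_n = 0.75×0.6×450×14×117 = 331.7 kN; take 331.7 kN (rupture).
Tension yield (gross): A_g = 79×14 = 1106 mm². φR_n = 0.90 × 350 × 1106 = 348.4 kN.
Governing: min(218.9, 331.7, 348.4) = 218.9 kN → weld metal.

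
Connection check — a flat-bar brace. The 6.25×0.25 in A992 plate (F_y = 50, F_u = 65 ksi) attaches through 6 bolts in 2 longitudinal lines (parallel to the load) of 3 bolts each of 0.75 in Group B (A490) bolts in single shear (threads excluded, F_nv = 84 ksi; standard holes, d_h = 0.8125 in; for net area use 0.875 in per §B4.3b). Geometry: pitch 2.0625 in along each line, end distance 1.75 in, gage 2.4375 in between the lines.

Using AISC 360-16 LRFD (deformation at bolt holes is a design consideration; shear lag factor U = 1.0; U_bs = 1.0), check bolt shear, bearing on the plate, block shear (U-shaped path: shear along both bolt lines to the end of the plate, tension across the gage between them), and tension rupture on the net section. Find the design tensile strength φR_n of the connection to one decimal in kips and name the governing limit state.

Bolt shear: A_b = π(0.75)²/4 = 0.44179 in². φR_n = 0.75 × 84 × 0.44179 × 6 × 1 = 167.0 kips.
Bearing (0.25 in plate, F_u = 65 ksi): end bolts L_c = 1.75 − 0.8125/2 = 1.34375, R_n = min(1.2×1.34375×0.25×65, 2.4×0.75×0.25×65) = 26.203 kips/bolt; interior L_c = 2.0625 − 0.8125 = 1.25, R_n = 24.375 kips/bolt. φR_n = 0.75 × (2×26.203 + 4×24.375) = 112.4 kips.
Block shear: shear path 2×[1.75+2×2.0625] = 2×5.875 in, A_gv = 2.9375, A_nv = 2×(5.875 − 2.5×0.875)×0.25 = 1.8438 in²; tension across gage: (2.4375 − 1×0.875)×0.25 = 0.39063 in². R_n = min(0.6×65×1.8438, 0.6×50×2.9375) + 1.0×65×0.39063 = min(71.908, 88.125) + 25.391 = 97.299 kips. φR_n = 0.75 × 97.299 = 73.0 kips.
Tension rupture (net): A_n = (6.25 − 2×0.875)×0.25 = 1.125 in² (U = 1.0, A_e = A_n). φR_n = 0.75 × 65 × 1.125 = 54.8 kips.
Governing: min(167.0, 112.4, 73.0, 54.8) = 54.8 kips → net-section rupture.

54.8 kips (net-section rupture governs)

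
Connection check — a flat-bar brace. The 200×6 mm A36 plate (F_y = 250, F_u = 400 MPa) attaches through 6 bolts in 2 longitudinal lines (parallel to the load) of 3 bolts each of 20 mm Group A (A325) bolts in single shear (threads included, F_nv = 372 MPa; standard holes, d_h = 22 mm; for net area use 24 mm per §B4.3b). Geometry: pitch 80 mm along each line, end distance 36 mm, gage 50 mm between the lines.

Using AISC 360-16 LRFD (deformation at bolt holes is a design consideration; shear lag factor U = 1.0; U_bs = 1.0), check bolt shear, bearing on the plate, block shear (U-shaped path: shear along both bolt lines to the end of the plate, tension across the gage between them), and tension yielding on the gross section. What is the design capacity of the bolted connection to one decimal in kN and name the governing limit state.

270.0 kN (gross-section yield governs)

Bolt shear: A_b = π(20)²/4 = 314.16 mm². φR_n = 0.75 × 372 × 314.16 × 6 × 1 = 525.9 kN.
Bearing (6 mm plate, F_u = 400 MPa): end bolts L_c = 36 − 22/2 = 25, R_n = min(1.2×25×6×400, 2.4×20×6×400) = 72 kN/bolt; interior L_c = 80 − 22 = 58, R_n = 115.2 kN/bolt. φR_n = 0.75 × (2×72 + 4×115.2) = 453.6 kN.
Block shear: shear path 2×[36+2×80] = 2×196 mm, A_gv = 2352, A_nv = 2×(196 − 2.5×24)×6 = 1632 mm²; tension across gage: (50 − 1×24)×6 = 156 mm². R_n = min(0.6×400×1632, 0.6×250×2352) + 1.0×400×156 = min(391.68, 352.8) + 62.4 = 415.2 kN. φR_n = 0.75 × 415.2 = 311.4 kN.
Tension yield (gross): A_g = 200×6 = 1200 mm². φR_n = 0.90 × 250 × 1200 = 270.0 kN.
Governing: min(525.9, 453.6, 311.4, 270.0) = 270.0 kN → gross-section yield.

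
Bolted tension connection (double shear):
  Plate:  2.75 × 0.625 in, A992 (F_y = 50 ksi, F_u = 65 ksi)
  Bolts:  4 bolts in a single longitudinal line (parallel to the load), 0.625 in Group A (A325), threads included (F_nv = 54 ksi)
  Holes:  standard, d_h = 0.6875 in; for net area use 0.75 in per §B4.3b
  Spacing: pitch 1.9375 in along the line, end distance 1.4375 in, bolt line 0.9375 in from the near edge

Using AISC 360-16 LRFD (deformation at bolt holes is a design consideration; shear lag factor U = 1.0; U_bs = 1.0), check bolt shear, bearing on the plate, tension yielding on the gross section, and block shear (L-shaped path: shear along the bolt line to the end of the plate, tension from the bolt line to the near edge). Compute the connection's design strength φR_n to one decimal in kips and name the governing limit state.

77.3 kips (gross-section yield governs)

Bolt shear: A_b = π(0.625)²/4 = 0.3068 in². φR_n = 0.75 × 54 × 0.3068 × 4 × 2 = 99.4 kips.
Bearing (0.625 in plate, F_u = 65 ksi): end bolts L_c = 1.4375 − 0.6875/2 = 1.09375, R_n = min(1.2×1.09375×0.625×65, 2.4×0.625×0.625×65) = 53.32 kips/bolt; interior L_c = 1.9375 − 0.6875 = 1.25, R_n = 60.938 kips/bolt. φR_n = 0.75 × (1×53.32 + 3×60.938) = 177.1 kips.
Tension yield (gross): A_g = 2.75×0.625 = 1.7188 in². φR_n = 0.90 × 50 × 1.7188 = 77.3 kips.
Block shear: shear path 1×[1.4375+3×1.9375] = 1×7.25 in, A_gv = 4.5313, A_nv = 1×(7.25 − 3.5×0.75)×0.625 = 2.8906 in²; tension to near edge: (0.9375 − 0.5×0.75)×0.625 = 0.35156 in². R_n = min(0.6×65×2.8906, 0.6×50×4.5313) + 1.0×65×0.35156 = min(112.73, 135.94) + 22.851 = 135.58 kips. φR_n = 0.75 × 135.58 = 101.7 kips.
Governing: min(99.4, 177.1, 77.3, 101.7) = 77.3 kips → gross-section yield.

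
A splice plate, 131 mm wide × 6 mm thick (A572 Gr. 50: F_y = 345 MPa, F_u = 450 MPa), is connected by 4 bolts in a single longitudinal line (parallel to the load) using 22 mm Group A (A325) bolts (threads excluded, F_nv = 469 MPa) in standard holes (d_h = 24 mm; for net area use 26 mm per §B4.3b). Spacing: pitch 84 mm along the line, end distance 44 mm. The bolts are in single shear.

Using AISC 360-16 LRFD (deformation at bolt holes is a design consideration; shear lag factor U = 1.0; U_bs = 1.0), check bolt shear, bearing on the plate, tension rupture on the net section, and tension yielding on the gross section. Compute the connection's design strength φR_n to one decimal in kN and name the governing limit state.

Bolt shear: A_b = π(22)²/4 = 380.13 mm². φR_n = 0.75 × 469 × 380.13 × 4 × 1 = 534.8 kN.
Bearing (6 mm plate, F_u = 450 MPa): end bolts L_c = 44 − 24/2 = 32, R_n = min(1.2×32×6×450, 2.4×22×6×450) = 103.68 kN/bolt; interior L_c = 84 − 24 = 60, R_n = 142.56 kN/bolt. φR_n = 0.75 × (1×103.68 + 3×142.56) = 398.5 kN.
Tension rupture (net): A_n = (131 − 1×26)×6 = 630 mm² (U = 1.0, A_e = A_n). φR_n = 0.75 × 450 × 630 = 212.6 kN.
Tension yield (gross): A_g = 131×6 = 786 mm². φR_n = 0.90 × 345 × 786 = 244.1 kN.
Governing: min(534.8, 398.5, 212.6, 244.1) = 212.6 kN → net-section rupture.

212.6 kN (net-section rupture governs)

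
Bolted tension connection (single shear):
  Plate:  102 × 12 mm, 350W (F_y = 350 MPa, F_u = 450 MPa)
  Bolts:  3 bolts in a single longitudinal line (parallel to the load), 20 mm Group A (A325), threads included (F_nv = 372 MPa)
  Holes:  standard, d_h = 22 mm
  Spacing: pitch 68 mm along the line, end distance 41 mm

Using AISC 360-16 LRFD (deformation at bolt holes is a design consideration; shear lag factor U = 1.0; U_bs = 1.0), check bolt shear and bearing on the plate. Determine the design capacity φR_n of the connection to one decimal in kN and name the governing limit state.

Bolt shear: A_b = π(20)²/4 = 314.16 mm². φR_n = 0.75 × 372 × 314.16 × 3 × 1 = 263.0 kN.
Bearing (12 mm plate, F_u = 450 MPa): end bolts L_c = 41 − 22/2 = 30, R_n = min(1.2×30×12×450, 2.4×20×12×450) = 194.4 kN/bolt; interior L_c = 68 − 22 = 46, R_n = 259.2 kN/bolt. φR_n = 0.75 × (1×194.4 + 2×259.2) = 534.6 kN.
Governing: min(263.0, 534.6) = 263.0 kN → bolt shear.

263.0 kN (bolt shear governs)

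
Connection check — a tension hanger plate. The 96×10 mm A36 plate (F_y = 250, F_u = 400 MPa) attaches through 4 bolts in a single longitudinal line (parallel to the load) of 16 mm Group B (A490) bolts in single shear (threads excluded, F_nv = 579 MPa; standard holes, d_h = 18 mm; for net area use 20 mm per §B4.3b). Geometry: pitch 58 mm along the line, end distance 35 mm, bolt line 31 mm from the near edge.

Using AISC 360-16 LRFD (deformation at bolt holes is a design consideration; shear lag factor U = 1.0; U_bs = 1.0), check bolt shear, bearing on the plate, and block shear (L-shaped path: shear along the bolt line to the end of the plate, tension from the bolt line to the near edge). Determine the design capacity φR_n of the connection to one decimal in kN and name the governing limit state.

298.1 kN (block shear governs)

Bolt shear: A_b = π(16)²/4 = 201.06 mm². φR_n = 0.75 × 579 × 201.06 × 4 × 1 = 349.2 kN.
Bearing (10 mm plate, F_u = 400 MPa): end bolts L_c = 35 − 18/2 = 26, R_n = min(1.2×26×10×400, 2.4×16×10×400) = 124.8 kN/bolt; interior L_c = 58 − 18 = 40, R_n = 153.6 kN/bolt. φR_n = 0.75 × (1×124.8 + 3×153.6) = 439.2 kN.
Block shear: shear path 1×[35+3×58] = 1×209 mm, A_gv = 2090, A_nv = 1×(209 − 3.5×20)×10 = 1390 mm²; tension to near edge: (31 − 0.5×20)×10 = 210 mm². R_n = min(0.6×400×1390, 0.6×250×2090) + 1.0×400×210 = min(333.6, 313.5) + 84 = 397.5 kN. φR_n = 0.75 × 397.5 = 298.1 kN.
Governing: min(349.2, 439.2, 298.1) = 298.1 kN → block shear.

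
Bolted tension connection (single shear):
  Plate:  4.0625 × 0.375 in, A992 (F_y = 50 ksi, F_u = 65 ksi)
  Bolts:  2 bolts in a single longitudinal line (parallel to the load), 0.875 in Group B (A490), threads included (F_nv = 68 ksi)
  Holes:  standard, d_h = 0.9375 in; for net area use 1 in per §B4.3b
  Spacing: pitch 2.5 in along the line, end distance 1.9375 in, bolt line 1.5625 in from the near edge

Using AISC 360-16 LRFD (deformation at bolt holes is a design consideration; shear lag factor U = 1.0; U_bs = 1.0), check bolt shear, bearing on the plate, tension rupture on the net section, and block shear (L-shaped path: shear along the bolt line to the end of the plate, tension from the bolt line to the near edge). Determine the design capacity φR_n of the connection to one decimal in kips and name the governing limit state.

51.6 kips (block shear governs)

Bolt shear: A_b = π(0.875)²/4 = 0.60132 in². φR_n = 0.75 × 68 × 0.60132 × 2 × 1 = 61.3 kips.
Bearing (0.375 in plate, F_u = 65 ksi): end bolts L_c = 1.9375 − 0.9375/2 = 1.46875, R_n = min(1.2×1.46875×0.375×65, 2.4×0.875×0.375×65) = 42.961 kips/bolt; interior L_c = 2.5 − 0.9375 = 1.5625, R_n = 45.703 kips/bolt. φR_n = 0.75 × (1×42.961 + 1×45.703) = 66.5 kips.
Tension rupture (net): A_n = (4.0625 − 1×1)×0.375 = 1.1484 in² (U = 1.0, A_e = A_n). φR_n = 0.75 × 65 × 1.1484 = 56.0 kips.
Block shear: shear path 1×[1.9375+1×2.5] = 1×4.4375 in, A_gv = 1.6641, A_nv = 1×(4.4375 − 1.5×1)×0.375 = 1.1016 in²; tension to near edge: (1.5625 − 0.5×1)×0.375 = 0.39844 in². R_n = min(0.6×65×1.1016, 0.6×50×1.6641) + 1.0×65×0.39844 = min(42.962, 49.923) + 25.899 = 68.861 kips. φR_n = 0.75 × 68.861 = 51.6 kips.
Governing: min(61.3, 66.5, 56.0, 51.6) = 51.6 kips → block shear.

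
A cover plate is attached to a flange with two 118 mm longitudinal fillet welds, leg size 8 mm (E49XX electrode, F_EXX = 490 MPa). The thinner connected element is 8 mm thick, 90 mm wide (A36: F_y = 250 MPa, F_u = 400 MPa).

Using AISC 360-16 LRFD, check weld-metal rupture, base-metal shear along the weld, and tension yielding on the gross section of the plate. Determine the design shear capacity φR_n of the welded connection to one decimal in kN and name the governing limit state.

162.0 kN (gross-section yield governs)

Weld metal: throat = 0.707×8 = 5.656 mm, L = 2×118 = 236 mm. φR_n = 0.75 × 0.6 × 490 × 5.656 × 236 = 294.3 kN.
Base metal shear (8 mm plate): yield φR_n = 1.0×0.6×250×8×236 = 283.2 kN; rupture φR_n = 0.75×0.6×400×8×236 = 339.8 kN; take 283.2 kN (yield).
Tension yield (gross): A_g = 90×8 = 720 mm². φR_n = 0.90 × 250 × 720 = 162.0 kN.
Governing: min(294.3, 283.2, 162.0) = 162.0 kN → gross-section yield.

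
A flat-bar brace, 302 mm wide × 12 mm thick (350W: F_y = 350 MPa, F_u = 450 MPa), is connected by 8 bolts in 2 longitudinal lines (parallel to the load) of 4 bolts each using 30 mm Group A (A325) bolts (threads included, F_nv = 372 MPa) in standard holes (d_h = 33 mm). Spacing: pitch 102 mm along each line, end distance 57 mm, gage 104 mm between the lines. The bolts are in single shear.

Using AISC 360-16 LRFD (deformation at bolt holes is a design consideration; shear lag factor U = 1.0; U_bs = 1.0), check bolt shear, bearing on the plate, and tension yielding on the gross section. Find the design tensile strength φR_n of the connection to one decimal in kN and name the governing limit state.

Bolt shear: A_b = π(30)²/4 = 706.86 mm². φR_n = 0.75 × 372 × 706.86 × 8 × 1 = 1577.7 kN.
Bearing (12 mm plate, F_u = 450 MPa): end bolts L_c = 57 − 33/2 = 40.5, R_n = min(1.2×40.5×12×450, 2.4×30×12×450) = 262.44 kN/bolt; interior L_c = 102 − 33 = 69, R_n = 388.8 kN/bolt. φR_n = 0.75 × (2×262.44 + 6×388.8) = 2143.3 kN.
Tension yield (gross): A_g = 302×12 = 3624 mm². φR_n = 0.90 × 350 × 3624 = 1141.6 kN.
Governing: min(1577.7, 2143.3, 1141.6) = 1141.6 kN → gross-section yield.

1141.6 kN (gross-section yield governs)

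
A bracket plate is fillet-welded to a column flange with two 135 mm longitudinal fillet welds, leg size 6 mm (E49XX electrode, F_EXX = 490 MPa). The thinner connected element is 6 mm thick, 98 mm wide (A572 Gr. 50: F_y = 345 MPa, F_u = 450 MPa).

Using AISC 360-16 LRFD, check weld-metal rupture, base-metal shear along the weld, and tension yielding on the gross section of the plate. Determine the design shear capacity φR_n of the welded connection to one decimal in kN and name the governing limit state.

Weld metal: throat = 0.707×6 = 4.242 mm, L = 2×135 = 270 mm. φR_n = 0.75 × 0.6 × 490 × 4.242 × 270 = 252.5 kN.
Base metal shear (6 mm plate): yield φR_n = 1.0×0.6×345×6×270 = 335.3 kN; rupture φR_n = 0.75×0.6×450×6×270 = 328.1 kN; take 328.1 kN (rupture).
Tension yield (gross): A_g = 98×6 = 588 mm². φR_n = 0.90 × 345 × 588 = 182.6 kN.
Governing: min(252.5, 328.1, 182.6) = 182.6 kN → gross-section yield.

182.6 kN (gross-section yield governs)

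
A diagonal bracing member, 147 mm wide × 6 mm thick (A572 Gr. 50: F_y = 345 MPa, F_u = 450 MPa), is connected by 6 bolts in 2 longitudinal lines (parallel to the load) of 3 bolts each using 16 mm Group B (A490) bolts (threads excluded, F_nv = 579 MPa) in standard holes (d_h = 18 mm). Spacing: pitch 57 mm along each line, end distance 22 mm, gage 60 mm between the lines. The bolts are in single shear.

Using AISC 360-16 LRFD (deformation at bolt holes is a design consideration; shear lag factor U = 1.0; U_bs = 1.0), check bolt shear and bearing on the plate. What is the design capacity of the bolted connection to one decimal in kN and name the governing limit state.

374.2 kN (bearing governs)

Bolt shear: A_b = π(16)²/4 = 201.06 mm². φR_n = 0.75 × 579 × 201.06 × 6 × 1 = 523.9 kN.
Bearing (6 mm plate, F_u = 450 MPa): end bolts L_c = 22 − 18/2 = 13, R_n = min(1.2×13×6×450, 2.4×16×6×450) = 42.12 kN/bolt; interior L_c = 57 − 18 = 39, R_n = 103.68 kN/bolt. φR_n = 0.75 × (2×42.12 + 4×103.68) = 374.2 kN.
Governing: min(523.9, 374.2) = 374.2 kN → bearing.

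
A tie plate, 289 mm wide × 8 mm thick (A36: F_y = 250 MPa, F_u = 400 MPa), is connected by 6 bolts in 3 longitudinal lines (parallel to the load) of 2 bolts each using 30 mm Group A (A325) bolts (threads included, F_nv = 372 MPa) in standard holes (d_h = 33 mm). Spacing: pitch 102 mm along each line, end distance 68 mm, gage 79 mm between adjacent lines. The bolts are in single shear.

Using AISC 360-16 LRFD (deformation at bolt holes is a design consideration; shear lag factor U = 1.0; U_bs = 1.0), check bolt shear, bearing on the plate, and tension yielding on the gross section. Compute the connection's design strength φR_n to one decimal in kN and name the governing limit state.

Bolt shear: A_b = π(30)²/4 = 706.86 mm². φR_n = 0.75 × 372 × 706.86 × 6 × 1 = 1183.3 kN.
Bearing (8 mm plate, F_u = 400 MPa): end bolts L_c = 68 − 33/2 = 51.5, R_n = min(1.2×51.5×8×400, 2.4×30×8×400) = 197.76 kN/bolt; interior L_c = 102 − 33 = 69, R_n = 230.4 kN/bolt. φR_n = 0.75 × (3×197.76 + 3×230.4) = 963.4 kN.
Tension yield (gross): A_g = 289×8 = 2312 mm². φR_n = 0.90 × 250 × 2312 = 520.2 kN.
Governing: min(1183.3, 963.4, 520.2) = 520.2 kN → gross-section yield.

520.2 kN (gross-section yield governs)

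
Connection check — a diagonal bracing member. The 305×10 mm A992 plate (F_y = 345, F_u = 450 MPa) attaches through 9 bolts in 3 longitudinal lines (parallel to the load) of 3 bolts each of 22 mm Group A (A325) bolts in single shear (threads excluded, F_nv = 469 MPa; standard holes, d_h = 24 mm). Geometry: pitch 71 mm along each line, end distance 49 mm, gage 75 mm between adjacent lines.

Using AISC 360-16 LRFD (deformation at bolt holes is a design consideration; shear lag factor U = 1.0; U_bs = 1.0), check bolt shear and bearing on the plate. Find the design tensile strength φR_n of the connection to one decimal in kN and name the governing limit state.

1203.4 kN (bolt shear governs)

Bolt shear: A_b = π(22)²/4 = 380.13 mm². φR_n = 0.75 × 469 × 380.13 × 9 × 1 = 1203.4 kN.
Bearing (10 mm plate, F_u = 450 MPa): end bolts L_c = 49 − 24/2 = 37, R_n = min(1.2×37×10×450, 2.4×22×10×450) = 199.8 kN/bolt; interior L_c = 71 − 24 = 47, R_n = 237.6 kN/bolt. φR_n = 0.75 × (3×199.8 + 6×237.6) = 1518.8 kN.
Governing: min(1203.4, 1518.8) = 1203.4 kN → bolt shear.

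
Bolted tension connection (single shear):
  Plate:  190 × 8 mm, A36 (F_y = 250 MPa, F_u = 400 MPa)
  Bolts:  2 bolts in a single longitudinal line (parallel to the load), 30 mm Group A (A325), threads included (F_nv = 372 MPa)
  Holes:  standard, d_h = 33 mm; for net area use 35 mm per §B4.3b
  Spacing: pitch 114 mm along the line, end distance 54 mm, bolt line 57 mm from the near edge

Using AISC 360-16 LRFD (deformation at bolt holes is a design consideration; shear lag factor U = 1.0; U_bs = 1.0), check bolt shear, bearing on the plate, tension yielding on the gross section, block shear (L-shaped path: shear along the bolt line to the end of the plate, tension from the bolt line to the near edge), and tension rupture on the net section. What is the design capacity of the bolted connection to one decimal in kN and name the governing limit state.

246.0 kN (block shear governs)

Bolt shear: A_b = π(30)²/4 = 706.86 mm². φR_n = 0.75 × 372 × 706.86 × 2 × 1 = 394.4 kN.
Bearing (8 mm plate, F_u = 400 MPa): end bolts L_c = 54 − 33/2 = 37.5, R_n = min(1.2×37.5×8×400, 2.4×30×8×400) = 144 kN/bolt; interior L_c = 114 − 33 = 81, R_n = 230.4 kN/bolt. φR_n = 0.75 × (1×144 + 1×230.4) = 280.8 kN.
Tension yield (gross): A_g = 190×8 = 1520 mm². φR_n = 0.90 × 250 × 1520 = 342.0 kN.
Block shear: shear path 1×[54+1×114] = 1×168 mm, A_gv = 1344, A_nv = 1×(168 − 1.5×35)×8 = 924 mm²; tension to near edge: (57 − 0.5×35)×8 = 316 mm². R_n = min(0.6×400×924, 0.6×250×1344) + 1.0×400×316 = min(221.76, 201.6) + 126.4 = 328 kN. φR_n = 0.75 × 328 = 246.0 kN.
Tension rupture (net): A_n = (190 − 1×35)×8 = 1240 mm² (U = 1.0, A_e = A_n). φR_n = 0.75 × 400 × 1240 = 372.0 kN.
Governing: min(394.4, 280.8, 342.0, 246.0, 372.0) = 246.0 kN → block shear.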